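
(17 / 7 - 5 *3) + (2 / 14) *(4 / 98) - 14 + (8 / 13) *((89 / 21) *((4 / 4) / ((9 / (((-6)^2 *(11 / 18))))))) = -20.19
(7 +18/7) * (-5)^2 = 1675/7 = 239.29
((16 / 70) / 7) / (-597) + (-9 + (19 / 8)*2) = -2486537 / 585060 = -4.25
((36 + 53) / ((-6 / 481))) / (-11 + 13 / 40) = 856180 / 1281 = 668.37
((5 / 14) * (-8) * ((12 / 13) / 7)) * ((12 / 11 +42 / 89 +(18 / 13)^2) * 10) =-1381838400 / 105392287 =-13.11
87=87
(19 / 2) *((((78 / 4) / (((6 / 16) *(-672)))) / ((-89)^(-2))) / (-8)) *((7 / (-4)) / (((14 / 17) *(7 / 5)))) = -166301395 / 150528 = -1104.79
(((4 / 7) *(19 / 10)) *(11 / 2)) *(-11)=-2299 / 35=-65.69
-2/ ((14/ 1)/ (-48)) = 48/ 7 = 6.86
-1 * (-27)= 27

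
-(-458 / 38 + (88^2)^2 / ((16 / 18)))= -1281848603 / 19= -67465715.95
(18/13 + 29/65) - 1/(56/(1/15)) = 19979/10920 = 1.83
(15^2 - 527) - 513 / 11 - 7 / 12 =-46097 / 132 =-349.22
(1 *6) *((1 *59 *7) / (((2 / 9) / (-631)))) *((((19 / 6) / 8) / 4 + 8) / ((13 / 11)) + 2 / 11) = -453012188769 / 9152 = -49498709.44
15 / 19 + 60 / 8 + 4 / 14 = 2281 / 266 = 8.58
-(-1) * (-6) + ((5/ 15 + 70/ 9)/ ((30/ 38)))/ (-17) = -15157/ 2295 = -6.60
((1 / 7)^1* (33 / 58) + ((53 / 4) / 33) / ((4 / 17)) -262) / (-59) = 27890593 / 6323856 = 4.41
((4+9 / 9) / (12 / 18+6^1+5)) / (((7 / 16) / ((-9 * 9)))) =-3888 / 49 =-79.35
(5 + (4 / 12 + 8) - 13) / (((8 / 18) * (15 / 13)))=13 / 20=0.65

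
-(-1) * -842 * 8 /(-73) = 92.27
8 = 8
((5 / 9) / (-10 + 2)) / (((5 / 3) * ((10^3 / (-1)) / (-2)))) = -1 / 12000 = -0.00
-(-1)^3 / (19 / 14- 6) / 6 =-7 / 195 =-0.04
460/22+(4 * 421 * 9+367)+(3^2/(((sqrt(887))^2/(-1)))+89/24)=3640752101/234168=15547.61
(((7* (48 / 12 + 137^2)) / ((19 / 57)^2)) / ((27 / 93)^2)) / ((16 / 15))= 631429855 / 48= 13154788.65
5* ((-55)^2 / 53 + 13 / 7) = 109320 / 371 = 294.66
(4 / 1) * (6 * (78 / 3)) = 624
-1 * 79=-79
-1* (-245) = 245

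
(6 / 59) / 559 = 6 / 32981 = 0.00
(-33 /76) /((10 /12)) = -99 /190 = -0.52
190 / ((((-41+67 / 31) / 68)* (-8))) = 41.58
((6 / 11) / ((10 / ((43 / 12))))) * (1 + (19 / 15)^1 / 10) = 7267 / 33000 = 0.22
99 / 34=2.91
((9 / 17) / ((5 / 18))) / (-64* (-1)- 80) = -81 / 680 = -0.12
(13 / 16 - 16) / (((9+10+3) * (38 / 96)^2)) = -17496 / 3971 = -4.41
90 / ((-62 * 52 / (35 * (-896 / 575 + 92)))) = -819063 / 9269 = -88.37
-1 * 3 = -3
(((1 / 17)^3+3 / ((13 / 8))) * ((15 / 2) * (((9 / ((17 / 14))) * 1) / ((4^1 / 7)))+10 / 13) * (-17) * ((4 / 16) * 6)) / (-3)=10221149375 / 6642376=1538.78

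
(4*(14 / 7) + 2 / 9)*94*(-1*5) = -34780 / 9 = -3864.44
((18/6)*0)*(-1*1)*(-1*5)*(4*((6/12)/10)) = 0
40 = 40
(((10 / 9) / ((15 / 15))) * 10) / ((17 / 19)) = 1900 / 153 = 12.42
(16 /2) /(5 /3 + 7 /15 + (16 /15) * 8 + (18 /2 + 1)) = 12 /31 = 0.39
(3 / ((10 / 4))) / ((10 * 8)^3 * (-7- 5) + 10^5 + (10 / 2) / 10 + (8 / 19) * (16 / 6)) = -684 / 3445079075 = -0.00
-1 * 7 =-7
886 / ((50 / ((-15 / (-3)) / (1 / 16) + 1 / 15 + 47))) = 844358 / 375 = 2251.62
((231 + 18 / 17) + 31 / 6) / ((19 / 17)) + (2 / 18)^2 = 653357 / 3078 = 212.27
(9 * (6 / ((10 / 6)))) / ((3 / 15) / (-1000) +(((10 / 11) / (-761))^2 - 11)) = -2.95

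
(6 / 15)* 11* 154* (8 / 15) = 27104 / 75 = 361.39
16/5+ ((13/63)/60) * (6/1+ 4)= 6113/1890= 3.23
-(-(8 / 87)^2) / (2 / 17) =544 / 7569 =0.07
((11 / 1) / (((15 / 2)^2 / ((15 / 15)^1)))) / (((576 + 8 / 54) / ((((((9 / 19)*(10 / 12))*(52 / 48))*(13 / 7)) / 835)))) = 5577 / 17275715800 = 0.00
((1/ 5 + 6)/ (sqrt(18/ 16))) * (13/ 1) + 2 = 2 + 806 * sqrt(2)/ 15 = 77.99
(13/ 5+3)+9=73/ 5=14.60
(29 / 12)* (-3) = -29 / 4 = -7.25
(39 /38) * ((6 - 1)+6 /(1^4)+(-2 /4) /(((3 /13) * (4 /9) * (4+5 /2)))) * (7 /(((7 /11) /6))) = 52767 /76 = 694.30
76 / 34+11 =225 / 17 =13.24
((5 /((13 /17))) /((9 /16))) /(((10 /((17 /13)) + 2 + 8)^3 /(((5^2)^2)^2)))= 10440125 /12636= 826.22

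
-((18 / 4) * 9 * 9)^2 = -531441 / 4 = -132860.25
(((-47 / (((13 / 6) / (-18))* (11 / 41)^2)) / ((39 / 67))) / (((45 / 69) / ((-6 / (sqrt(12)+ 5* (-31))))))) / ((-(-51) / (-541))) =-49004776266648 / 8347711229 -3161598468816* sqrt(3) / 41738556145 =-6001.64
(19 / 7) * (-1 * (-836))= 15884 / 7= 2269.14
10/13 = 0.77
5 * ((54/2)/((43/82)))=11070/43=257.44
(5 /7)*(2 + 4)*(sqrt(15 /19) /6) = 5*sqrt(285) /133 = 0.63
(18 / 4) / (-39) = -3 / 26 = -0.12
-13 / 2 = -6.50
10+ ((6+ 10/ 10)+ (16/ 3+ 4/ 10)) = 22.73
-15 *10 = -150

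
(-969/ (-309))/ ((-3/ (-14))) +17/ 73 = 335359/ 22557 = 14.87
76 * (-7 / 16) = -133 / 4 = -33.25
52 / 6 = 26 / 3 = 8.67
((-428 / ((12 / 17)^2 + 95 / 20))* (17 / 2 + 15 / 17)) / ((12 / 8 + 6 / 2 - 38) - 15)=9284176 / 588499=15.78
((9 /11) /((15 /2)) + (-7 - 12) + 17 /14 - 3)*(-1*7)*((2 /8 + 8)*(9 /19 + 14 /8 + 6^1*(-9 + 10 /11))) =-369924435 /6688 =-55311.67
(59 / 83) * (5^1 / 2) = 295 / 166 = 1.78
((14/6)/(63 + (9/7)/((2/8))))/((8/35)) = 1715/11448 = 0.15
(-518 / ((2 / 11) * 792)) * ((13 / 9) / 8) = -3367 / 5184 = -0.65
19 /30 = 0.63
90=90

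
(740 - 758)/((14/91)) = -117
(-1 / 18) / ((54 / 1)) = -1 / 972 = -0.00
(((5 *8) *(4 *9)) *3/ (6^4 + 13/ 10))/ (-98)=-21600/ 635677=-0.03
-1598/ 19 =-84.11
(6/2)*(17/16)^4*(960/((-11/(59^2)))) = -13083147045/11264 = -1161500.98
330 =330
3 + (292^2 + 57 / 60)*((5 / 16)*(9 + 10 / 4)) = 306423.91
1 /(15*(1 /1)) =1 /15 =0.07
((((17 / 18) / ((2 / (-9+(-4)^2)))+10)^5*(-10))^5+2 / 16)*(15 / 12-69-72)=17809415444886601187883083620837844999931338288019074556178357262570956261 / 101035159683095507580392450057067036672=176269483818773509009514400000000000.00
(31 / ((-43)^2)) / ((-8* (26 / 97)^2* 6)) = -291679 / 59996352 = -0.00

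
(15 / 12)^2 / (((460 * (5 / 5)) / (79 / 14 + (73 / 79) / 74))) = 289285 / 15059296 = 0.02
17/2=8.50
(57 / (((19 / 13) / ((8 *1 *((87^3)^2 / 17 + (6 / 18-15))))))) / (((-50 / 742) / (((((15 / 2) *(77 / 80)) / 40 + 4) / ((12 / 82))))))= -1376489299997391645247 / 408000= -3373748284307332.46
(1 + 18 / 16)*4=8.50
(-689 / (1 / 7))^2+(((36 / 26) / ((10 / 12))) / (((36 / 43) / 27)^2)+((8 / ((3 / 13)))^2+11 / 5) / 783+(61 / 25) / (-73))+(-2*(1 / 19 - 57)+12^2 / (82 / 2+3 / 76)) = 921952330057016945681 / 39631404138300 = 23263176.01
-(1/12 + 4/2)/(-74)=25/888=0.03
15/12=5/4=1.25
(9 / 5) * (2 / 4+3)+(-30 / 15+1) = 53 / 10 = 5.30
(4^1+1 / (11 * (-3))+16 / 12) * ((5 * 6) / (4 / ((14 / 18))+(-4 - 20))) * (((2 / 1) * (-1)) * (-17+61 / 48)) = -4624375 / 17424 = -265.40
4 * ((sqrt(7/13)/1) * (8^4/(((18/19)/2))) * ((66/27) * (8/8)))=6848512 * sqrt(91)/1053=62042.39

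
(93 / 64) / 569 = 93 / 36416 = 0.00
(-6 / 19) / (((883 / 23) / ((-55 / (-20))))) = -0.02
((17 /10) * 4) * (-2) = -68 /5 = -13.60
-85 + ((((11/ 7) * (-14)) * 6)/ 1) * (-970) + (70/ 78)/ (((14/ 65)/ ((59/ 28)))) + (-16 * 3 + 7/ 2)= 21490439/ 168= 127919.28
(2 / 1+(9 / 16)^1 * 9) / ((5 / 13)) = 1469 / 80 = 18.36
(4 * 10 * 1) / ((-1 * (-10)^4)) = -1 / 250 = -0.00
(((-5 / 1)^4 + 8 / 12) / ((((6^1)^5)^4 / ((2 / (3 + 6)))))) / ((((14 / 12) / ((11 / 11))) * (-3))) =-1877 / 172753486292975616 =-0.00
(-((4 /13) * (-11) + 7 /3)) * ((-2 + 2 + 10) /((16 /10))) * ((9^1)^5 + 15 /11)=110965475 /286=387991.17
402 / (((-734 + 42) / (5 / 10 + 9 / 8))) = -2613 / 2768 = -0.94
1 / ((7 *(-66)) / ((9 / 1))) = -3 / 154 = -0.02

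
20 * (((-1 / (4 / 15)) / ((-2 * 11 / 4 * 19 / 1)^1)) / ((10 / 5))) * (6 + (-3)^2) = 1125 / 209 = 5.38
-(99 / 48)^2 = -1089 / 256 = -4.25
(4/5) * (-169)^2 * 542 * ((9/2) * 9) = 2507770044/5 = 501554008.80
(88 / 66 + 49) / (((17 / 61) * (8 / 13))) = 119743 / 408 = 293.49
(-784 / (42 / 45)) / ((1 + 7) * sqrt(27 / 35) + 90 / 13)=318500 / 79 - 94640 * sqrt(105) / 237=-60.22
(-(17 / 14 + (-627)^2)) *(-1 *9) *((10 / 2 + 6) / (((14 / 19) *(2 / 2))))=10352691063 / 196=52819852.36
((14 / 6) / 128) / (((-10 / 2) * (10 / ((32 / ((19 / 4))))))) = -7 / 2850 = -0.00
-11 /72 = -0.15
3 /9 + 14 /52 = 47 /78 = 0.60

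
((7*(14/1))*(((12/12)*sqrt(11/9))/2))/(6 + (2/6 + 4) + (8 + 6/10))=245*sqrt(11)/284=2.86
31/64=0.48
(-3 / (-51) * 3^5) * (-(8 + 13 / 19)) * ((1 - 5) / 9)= 17820 / 323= 55.17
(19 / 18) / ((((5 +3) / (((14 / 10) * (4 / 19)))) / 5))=7 / 36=0.19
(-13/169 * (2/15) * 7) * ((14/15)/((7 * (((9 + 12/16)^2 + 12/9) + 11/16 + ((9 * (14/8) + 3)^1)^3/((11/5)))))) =-19712/6369835875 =-0.00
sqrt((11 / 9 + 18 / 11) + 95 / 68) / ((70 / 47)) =1.39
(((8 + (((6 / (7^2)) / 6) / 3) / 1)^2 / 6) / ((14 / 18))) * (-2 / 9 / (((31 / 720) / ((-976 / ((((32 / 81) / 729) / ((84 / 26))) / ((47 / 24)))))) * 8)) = 390878619184845 / 3870412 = 100991475.63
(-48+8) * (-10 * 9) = 3600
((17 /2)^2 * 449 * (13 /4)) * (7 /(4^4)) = 11808251 /4096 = 2882.87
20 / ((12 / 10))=50 / 3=16.67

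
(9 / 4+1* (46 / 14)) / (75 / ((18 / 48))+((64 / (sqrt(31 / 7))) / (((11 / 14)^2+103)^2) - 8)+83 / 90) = 0.03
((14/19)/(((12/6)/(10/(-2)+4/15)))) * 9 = -1491/95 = -15.69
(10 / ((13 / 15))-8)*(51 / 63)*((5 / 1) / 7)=3910 / 1911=2.05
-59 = -59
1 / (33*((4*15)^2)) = 1 / 118800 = 0.00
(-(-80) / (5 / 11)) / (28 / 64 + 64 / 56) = 111.37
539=539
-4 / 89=-0.04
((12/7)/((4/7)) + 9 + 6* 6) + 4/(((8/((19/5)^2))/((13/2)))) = 9493/100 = 94.93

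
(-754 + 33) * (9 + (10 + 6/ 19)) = -264607/ 19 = -13926.68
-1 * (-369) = 369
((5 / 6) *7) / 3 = 35 / 18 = 1.94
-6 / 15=-2 / 5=-0.40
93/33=31/11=2.82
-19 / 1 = -19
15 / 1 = 15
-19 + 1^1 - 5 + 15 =-8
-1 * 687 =-687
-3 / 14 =-0.21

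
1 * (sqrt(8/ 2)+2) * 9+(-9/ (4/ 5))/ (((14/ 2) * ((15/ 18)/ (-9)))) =747/ 14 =53.36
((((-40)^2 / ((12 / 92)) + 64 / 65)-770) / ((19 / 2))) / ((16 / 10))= 1121021 / 1482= 756.42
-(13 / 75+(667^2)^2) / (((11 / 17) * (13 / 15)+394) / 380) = -19179050942921696 / 100613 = -190621996590.12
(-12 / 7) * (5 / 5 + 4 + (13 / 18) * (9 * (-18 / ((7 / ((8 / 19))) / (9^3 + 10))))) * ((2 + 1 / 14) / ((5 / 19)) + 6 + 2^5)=700713546 / 1715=408579.33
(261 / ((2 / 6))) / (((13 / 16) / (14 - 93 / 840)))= 6090174 / 455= 13385.00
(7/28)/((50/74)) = 0.37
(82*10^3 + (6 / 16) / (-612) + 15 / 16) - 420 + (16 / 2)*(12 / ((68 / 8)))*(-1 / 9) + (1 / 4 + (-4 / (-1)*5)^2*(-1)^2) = 44597083 / 544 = 81979.93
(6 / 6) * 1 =1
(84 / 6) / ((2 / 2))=14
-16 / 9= -1.78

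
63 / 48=21 / 16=1.31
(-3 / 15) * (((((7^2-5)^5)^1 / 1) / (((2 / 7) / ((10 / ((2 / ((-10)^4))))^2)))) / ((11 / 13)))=-341076736000000000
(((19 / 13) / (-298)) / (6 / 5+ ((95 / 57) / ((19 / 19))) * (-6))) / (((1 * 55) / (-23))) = -437 / 1875016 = -0.00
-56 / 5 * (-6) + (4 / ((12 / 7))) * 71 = 3493 / 15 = 232.87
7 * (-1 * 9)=-63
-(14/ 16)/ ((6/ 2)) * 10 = -35/ 12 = -2.92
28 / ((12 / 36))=84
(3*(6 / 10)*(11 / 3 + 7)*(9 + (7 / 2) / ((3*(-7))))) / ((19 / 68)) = 57664 / 95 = 606.99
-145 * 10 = -1450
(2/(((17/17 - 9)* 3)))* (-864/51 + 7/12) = 3337/2448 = 1.36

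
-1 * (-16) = 16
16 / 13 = 1.23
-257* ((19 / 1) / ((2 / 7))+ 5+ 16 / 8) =-37779 / 2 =-18889.50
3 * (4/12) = 1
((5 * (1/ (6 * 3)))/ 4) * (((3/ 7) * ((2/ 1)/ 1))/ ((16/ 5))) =25/ 1344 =0.02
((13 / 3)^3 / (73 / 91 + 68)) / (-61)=-199927 / 10311867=-0.02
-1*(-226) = 226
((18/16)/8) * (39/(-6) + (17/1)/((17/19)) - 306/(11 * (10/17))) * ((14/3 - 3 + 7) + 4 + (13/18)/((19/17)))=-65.13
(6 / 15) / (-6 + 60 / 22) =-11 / 90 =-0.12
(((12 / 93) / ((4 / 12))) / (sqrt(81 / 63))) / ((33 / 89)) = 356*sqrt(7) / 1023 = 0.92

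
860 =860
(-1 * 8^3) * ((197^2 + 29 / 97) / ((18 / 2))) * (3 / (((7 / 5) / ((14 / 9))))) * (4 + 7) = -7852472320 / 97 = -80953322.89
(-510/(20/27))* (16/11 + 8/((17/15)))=-5861.45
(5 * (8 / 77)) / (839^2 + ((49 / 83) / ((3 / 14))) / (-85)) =846600 / 1147183520483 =0.00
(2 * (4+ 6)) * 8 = 160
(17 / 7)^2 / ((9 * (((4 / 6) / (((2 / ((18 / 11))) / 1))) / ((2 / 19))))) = 3179 / 25137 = 0.13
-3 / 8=-0.38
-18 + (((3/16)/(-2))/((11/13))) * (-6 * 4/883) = -18.00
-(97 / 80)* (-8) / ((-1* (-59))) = 97 / 590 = 0.16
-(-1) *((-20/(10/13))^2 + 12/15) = 3384/5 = 676.80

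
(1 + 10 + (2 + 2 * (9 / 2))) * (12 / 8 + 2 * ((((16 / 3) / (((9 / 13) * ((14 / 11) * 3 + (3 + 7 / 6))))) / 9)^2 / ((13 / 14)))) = 61124162209 / 1822179969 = 33.54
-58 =-58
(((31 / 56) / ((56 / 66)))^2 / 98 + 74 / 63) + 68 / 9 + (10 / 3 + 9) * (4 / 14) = 26582226953 / 2168506368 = 12.26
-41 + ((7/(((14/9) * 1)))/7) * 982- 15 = 575.29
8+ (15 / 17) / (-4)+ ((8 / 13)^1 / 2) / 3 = 20903 / 2652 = 7.88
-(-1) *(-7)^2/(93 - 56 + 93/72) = 1176/919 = 1.28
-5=-5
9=9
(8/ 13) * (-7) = -56/ 13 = -4.31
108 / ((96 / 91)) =819 / 8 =102.38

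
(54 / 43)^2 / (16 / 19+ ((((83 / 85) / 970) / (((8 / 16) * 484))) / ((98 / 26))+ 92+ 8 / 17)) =54168053108400 / 3205039224024349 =0.02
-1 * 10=-10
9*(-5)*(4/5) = -36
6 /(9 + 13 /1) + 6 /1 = 69 /11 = 6.27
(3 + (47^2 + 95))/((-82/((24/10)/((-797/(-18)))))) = -249156/163385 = -1.52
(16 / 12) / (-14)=-2 / 21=-0.10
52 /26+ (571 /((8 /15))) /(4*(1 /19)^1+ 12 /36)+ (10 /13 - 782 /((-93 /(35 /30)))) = 57484985 /29016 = 1981.15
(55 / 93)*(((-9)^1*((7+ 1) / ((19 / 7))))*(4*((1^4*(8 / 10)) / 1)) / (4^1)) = -12.55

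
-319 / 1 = -319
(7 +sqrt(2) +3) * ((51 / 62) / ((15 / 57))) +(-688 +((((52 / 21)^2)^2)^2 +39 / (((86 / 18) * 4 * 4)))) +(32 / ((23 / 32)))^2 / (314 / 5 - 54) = 969 * sqrt(2) / 310 +4611678590559184797803 / 4694105510762743152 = 986.86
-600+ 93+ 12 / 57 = -506.79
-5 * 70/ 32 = -175/ 16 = -10.94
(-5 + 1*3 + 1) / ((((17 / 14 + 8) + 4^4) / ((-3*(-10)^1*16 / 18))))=-1120 / 11139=-0.10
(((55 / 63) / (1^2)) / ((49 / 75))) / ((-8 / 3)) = -1375 / 2744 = -0.50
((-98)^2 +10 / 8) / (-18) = -4269 / 8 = -533.62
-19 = -19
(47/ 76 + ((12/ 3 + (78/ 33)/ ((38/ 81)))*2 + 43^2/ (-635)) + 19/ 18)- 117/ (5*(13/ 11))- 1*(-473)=2245722797/ 4777740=470.04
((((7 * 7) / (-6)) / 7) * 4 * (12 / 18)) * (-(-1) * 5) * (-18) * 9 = 2520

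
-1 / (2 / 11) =-11 / 2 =-5.50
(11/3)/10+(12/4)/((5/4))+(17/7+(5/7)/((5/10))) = 1391/210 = 6.62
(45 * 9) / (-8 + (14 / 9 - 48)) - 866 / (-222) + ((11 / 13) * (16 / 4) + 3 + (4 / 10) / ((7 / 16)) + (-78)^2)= 4304473189 / 707070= 6087.76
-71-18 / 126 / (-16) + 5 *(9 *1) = -2911 / 112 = -25.99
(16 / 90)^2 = 64 / 2025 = 0.03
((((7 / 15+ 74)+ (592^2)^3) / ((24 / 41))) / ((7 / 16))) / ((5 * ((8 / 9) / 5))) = 26473133888828912357 / 140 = 189093813491635088.26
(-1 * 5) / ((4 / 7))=-8.75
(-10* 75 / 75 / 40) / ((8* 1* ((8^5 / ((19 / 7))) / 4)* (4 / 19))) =-361 / 7340032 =-0.00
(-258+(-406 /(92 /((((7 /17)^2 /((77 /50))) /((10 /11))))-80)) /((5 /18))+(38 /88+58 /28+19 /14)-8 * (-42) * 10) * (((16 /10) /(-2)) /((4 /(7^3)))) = -278564555227 /1308340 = -212914.50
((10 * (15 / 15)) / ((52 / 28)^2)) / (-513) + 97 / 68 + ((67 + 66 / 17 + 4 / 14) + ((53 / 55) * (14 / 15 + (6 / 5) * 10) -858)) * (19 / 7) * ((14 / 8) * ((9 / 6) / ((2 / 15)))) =-375675460415183 / 9078909840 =-41378.92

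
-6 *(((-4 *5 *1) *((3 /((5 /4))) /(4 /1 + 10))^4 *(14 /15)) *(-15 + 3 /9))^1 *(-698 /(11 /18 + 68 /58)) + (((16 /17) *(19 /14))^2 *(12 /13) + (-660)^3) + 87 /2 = -287495399.78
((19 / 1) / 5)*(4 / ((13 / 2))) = 152 / 65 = 2.34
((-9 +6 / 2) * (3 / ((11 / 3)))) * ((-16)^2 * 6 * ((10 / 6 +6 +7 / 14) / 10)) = -338688 / 55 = -6157.96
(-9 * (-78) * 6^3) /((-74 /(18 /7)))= -1364688 /259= -5269.07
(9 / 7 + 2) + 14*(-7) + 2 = -92.71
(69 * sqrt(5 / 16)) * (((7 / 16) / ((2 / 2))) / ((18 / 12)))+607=161 * sqrt(5) / 32+607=618.25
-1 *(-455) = 455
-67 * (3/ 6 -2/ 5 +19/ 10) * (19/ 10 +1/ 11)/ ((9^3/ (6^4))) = -78256/ 165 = -474.28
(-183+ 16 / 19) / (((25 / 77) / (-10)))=532994 / 95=5610.46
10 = 10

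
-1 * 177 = -177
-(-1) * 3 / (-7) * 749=-321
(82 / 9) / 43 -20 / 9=-778 / 387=-2.01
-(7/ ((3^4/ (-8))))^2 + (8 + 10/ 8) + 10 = 492653/ 26244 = 18.77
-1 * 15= -15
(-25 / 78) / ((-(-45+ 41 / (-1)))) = -25 / 6708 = -0.00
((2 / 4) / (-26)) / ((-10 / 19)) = 19 / 520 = 0.04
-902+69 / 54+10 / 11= -178163 / 198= -899.81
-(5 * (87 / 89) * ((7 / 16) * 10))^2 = -231800625 / 506944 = -457.25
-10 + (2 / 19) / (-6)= -571 / 57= -10.02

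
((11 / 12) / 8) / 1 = 11 / 96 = 0.11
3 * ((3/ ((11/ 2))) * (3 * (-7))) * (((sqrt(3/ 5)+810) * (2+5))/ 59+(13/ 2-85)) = -392553/ 649-2646 * sqrt(15)/ 3245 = -608.02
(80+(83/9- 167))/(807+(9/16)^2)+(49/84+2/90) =18943357/37201140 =0.51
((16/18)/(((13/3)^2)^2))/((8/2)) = 18/28561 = 0.00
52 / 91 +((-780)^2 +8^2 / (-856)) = 455691972 / 749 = 608400.50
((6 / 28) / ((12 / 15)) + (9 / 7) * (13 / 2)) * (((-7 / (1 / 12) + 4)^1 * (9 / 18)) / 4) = -345 / 4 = -86.25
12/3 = 4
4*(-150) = -600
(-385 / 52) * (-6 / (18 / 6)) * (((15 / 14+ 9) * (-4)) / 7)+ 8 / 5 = -38047 / 455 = -83.62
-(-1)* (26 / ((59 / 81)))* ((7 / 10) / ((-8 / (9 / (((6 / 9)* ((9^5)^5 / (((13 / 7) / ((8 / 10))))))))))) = -169 / 1239498308881772005119552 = -0.00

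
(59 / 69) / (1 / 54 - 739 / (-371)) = 394002 / 926371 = 0.43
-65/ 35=-1.86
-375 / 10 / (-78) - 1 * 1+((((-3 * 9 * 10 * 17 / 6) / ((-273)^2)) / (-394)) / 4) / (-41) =-0.52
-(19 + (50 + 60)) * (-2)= 258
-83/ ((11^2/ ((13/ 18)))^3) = -182351/ 10331743752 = -0.00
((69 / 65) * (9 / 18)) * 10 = 69 / 13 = 5.31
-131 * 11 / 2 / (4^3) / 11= -131 / 128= -1.02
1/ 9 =0.11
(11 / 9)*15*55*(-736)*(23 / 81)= -51207200 / 243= -210729.22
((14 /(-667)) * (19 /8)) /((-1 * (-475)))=-7 /66700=-0.00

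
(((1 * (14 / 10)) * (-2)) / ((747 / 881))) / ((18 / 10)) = -12334 / 6723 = -1.83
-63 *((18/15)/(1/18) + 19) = -12789/5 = -2557.80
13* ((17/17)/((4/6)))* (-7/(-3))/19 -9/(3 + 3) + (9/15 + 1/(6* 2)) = 1799/1140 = 1.58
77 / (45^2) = 0.04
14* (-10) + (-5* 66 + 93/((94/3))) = -43901/94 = -467.03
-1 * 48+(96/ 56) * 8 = -240/ 7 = -34.29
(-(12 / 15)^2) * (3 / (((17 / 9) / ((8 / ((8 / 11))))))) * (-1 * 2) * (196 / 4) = 465696 / 425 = 1095.76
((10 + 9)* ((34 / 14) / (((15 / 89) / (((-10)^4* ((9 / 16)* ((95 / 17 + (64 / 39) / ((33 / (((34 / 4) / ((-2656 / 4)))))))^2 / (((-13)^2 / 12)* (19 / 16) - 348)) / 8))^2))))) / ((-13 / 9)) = -3585062085920011077249289875506200000 / 4307332875045220948483379512689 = -832316.00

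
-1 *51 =-51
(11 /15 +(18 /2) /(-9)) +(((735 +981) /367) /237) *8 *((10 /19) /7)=-14737876 /57841035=-0.25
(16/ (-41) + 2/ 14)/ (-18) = 71/ 5166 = 0.01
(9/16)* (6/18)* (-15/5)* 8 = -9/2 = -4.50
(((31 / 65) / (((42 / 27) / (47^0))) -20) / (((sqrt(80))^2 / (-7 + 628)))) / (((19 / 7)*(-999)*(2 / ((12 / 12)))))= 412183 / 14622400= 0.03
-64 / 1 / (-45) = 64 / 45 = 1.42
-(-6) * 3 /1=18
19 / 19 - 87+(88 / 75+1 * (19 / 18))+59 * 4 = 152.23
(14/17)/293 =14/4981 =0.00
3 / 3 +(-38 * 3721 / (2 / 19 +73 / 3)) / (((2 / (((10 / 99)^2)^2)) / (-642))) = 2889489231577 / 14867891577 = 194.34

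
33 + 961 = 994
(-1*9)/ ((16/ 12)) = -27/ 4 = -6.75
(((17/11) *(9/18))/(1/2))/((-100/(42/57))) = -119/10450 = -0.01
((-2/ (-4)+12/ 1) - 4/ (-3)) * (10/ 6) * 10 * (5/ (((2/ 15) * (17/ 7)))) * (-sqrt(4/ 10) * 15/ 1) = -363125 * sqrt(10)/ 34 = -33773.59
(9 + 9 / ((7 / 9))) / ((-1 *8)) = -18 / 7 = -2.57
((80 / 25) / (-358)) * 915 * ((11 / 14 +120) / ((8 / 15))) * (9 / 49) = -41776155 / 122794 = -340.21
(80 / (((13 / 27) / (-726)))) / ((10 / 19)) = -2979504 / 13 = -229192.62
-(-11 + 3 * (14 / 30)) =48 / 5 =9.60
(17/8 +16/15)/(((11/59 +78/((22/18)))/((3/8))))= 248567/13292480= 0.02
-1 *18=-18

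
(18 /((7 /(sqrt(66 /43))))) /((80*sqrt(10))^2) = 9*sqrt(2838) /9632000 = 0.00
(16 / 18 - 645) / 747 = -5797 / 6723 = -0.86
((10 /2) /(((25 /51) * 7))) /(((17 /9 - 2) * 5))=-459 /175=-2.62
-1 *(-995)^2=-990025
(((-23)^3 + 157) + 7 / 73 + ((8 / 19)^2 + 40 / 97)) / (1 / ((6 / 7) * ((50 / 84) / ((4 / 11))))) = -8442143046425 / 501023236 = -16849.80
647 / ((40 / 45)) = 727.88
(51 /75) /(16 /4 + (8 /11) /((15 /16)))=561 /3940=0.14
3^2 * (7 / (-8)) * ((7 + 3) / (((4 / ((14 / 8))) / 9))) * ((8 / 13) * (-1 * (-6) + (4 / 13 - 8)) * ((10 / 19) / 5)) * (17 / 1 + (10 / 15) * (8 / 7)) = 3877335 / 6422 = 603.76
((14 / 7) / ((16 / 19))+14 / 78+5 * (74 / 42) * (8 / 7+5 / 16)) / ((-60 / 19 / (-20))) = 2977433 / 30576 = 97.38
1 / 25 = 0.04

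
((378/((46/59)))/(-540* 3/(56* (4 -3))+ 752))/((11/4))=624456/2561119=0.24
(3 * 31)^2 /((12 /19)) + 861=58221 /4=14555.25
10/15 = 2/3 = 0.67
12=12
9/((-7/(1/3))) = -3/7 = -0.43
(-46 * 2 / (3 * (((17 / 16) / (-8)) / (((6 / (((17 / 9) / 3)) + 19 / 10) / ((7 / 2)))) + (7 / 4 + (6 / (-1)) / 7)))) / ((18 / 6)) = -160165376 / 13352355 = -12.00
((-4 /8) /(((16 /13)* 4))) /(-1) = 0.10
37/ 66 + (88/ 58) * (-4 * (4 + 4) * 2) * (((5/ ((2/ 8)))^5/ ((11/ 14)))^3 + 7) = -138110042112000000014299109/ 21054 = -6559800613280136791787.74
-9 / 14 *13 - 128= -136.36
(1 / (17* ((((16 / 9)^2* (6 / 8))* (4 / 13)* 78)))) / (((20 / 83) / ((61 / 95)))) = 45567 / 16537600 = 0.00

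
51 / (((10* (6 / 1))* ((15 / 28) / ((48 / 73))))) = 1904 / 1825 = 1.04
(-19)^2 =361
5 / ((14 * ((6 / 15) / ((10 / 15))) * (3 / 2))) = 25 / 63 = 0.40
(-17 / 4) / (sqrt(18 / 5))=-17*sqrt(10) / 24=-2.24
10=10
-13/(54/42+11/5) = -455/122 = -3.73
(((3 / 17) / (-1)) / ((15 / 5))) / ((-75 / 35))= 7 / 255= 0.03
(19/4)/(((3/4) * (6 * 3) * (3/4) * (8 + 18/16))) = 0.05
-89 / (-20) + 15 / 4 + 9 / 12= 179 / 20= 8.95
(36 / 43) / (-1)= -36 / 43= -0.84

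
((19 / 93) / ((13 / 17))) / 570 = 17 / 36270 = 0.00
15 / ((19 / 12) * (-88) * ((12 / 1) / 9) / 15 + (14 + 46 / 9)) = 2025 / 908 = 2.23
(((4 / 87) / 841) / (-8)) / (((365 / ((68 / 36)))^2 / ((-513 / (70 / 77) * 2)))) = 60401 / 292430207250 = 0.00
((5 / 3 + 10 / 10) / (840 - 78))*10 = 40 / 1143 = 0.03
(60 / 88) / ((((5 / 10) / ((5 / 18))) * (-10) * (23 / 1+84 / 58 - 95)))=145 / 270072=0.00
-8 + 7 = -1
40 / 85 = 8 / 17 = 0.47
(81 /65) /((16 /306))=12393 /520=23.83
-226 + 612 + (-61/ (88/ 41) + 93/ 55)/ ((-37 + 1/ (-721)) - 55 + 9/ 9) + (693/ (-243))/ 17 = 5116555053739/ 13250999520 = 386.13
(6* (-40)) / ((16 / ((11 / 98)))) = -165 / 98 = -1.68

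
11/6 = 1.83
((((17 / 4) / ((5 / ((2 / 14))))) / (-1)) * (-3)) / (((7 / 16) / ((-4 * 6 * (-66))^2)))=511847424 / 245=2089173.16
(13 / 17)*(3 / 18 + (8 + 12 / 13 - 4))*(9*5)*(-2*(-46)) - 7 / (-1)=274049 / 17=16120.53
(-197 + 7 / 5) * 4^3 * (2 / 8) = -15648 / 5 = -3129.60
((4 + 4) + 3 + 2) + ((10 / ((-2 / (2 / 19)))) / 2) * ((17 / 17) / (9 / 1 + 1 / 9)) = 20209 / 1558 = 12.97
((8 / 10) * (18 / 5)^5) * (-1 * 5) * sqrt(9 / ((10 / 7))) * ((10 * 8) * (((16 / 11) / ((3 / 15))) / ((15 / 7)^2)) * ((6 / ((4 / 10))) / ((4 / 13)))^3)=-14646071801088 * sqrt(70) / 1375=-89118420521.59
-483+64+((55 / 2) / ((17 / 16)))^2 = 72509 / 289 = 250.90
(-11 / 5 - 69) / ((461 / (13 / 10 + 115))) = -207014 / 11525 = -17.96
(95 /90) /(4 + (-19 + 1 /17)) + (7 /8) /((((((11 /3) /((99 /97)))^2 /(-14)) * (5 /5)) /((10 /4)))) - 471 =-40733130745 /86035896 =-473.44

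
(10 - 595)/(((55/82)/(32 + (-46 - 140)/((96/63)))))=628407/8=78550.88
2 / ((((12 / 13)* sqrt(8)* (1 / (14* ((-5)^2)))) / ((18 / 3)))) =2275* sqrt(2) / 2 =1608.67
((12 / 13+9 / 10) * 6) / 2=711 / 130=5.47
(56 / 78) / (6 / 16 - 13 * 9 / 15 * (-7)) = 0.01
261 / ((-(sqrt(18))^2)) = -29 / 2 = -14.50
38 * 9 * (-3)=-1026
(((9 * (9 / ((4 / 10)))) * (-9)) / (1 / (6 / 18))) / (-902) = 1215 / 1804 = 0.67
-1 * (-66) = 66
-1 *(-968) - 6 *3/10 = 966.20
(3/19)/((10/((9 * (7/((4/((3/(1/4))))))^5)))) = 110270727/190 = 580372.25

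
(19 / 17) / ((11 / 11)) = 19 / 17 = 1.12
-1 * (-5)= 5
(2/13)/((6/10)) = 0.26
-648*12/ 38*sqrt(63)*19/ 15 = -3888*sqrt(7)/ 5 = -2057.34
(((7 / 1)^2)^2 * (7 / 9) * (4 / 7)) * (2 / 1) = 19208 / 9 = 2134.22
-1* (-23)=23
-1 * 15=-15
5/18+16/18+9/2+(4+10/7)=233/21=11.10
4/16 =0.25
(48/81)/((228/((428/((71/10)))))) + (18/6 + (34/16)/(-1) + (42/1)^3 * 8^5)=2122192434086611/874152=2427715585.03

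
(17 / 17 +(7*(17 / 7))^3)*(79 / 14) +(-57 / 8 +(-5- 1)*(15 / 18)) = 221735 / 8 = 27716.88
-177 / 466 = -0.38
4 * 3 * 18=216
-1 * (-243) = 243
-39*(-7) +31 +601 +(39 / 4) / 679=2458019 / 2716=905.01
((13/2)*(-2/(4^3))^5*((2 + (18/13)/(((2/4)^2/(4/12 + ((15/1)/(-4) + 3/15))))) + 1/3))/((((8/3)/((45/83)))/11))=298881/44560285696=0.00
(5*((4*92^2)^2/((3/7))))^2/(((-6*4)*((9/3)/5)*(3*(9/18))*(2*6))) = -502954495674810368000/729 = -689923862379712438.96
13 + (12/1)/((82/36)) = 749/41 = 18.27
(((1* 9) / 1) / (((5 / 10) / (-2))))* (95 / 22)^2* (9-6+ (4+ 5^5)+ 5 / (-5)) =-254315475 / 121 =-2101780.79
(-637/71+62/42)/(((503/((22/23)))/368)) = -3933952/749973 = -5.25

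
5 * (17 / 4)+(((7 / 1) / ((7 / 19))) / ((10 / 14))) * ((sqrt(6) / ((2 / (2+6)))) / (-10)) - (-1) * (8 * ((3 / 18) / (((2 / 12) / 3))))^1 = 181 / 4 - 266 * sqrt(6) / 25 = 19.19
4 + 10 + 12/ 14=104/ 7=14.86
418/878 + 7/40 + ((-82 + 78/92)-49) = -52302901/403880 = -129.50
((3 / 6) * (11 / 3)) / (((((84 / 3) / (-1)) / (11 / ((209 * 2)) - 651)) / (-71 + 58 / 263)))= -1688423935 / 559664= -3016.85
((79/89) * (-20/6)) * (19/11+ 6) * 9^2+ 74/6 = -5402927/2937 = -1839.61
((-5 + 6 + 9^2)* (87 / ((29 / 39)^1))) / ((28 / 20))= 47970 / 7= 6852.86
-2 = -2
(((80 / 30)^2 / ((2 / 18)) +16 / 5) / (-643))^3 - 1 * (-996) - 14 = 32632768101194 / 33230963375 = 982.00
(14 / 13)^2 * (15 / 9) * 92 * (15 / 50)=9016 / 169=53.35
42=42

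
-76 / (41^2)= -0.05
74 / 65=1.14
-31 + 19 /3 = -74 /3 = -24.67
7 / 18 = 0.39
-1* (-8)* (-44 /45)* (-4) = 1408 /45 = 31.29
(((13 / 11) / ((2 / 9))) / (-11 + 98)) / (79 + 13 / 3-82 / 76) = 0.00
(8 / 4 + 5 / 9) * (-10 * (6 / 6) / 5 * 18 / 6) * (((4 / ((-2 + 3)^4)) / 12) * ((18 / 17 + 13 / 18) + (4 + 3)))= -61801 / 1377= -44.88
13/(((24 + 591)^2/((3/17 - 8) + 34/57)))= -91039/366500025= -0.00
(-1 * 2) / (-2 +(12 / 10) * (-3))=0.36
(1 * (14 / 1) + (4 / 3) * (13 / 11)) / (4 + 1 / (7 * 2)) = 7196 / 1881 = 3.83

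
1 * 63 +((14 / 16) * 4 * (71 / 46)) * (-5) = 3311 / 92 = 35.99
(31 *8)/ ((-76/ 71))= -4402/ 19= -231.68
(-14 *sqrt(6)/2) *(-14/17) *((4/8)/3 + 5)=1519 *sqrt(6)/51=72.96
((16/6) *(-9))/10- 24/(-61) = -612/305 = -2.01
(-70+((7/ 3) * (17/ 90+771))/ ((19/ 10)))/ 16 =54.82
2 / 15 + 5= 77 / 15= 5.13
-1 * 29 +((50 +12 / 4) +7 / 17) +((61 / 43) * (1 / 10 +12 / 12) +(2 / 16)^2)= 6079079 / 233920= 25.99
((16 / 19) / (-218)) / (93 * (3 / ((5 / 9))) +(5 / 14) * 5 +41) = -560 / 79006579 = -0.00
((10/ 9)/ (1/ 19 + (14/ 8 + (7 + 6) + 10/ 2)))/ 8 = 19/ 2709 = 0.01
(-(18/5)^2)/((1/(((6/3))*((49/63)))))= -504/25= -20.16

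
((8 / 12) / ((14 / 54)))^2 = 6.61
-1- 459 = -460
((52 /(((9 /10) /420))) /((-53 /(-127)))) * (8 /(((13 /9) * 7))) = 2438400 /53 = 46007.55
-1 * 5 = -5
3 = 3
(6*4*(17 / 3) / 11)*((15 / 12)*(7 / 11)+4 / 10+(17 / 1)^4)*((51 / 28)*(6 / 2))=47793070683 / 8470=5642629.36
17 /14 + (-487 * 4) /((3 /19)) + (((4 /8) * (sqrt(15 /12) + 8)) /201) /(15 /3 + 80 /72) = -1909260641 /154770 + 3 * sqrt(5) /14740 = -12336.12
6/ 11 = 0.55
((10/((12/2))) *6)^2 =100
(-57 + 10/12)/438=-337/2628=-0.13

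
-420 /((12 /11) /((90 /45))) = -770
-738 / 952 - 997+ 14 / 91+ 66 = -5764873 / 6188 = -931.62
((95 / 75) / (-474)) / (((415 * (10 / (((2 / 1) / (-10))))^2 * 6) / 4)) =-19 / 11064937500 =-0.00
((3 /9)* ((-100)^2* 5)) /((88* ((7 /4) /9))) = 75000 /77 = 974.03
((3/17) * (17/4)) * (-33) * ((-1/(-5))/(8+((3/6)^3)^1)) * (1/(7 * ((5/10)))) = -396/2275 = -0.17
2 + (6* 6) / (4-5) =-34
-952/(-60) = 238/15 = 15.87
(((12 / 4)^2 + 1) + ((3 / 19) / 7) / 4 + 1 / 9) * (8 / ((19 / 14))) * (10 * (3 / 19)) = 1937560 / 20577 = 94.16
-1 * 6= -6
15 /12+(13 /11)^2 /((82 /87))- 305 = -5998209 /19844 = -302.27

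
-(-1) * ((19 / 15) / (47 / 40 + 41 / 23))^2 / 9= 12222016 / 599711121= 0.02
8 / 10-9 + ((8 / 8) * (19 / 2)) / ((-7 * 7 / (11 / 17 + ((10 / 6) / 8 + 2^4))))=-2292659 / 199920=-11.47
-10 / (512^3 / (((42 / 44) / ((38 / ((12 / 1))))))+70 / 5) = -315 / 14025753017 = -0.00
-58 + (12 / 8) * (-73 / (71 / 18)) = -85.76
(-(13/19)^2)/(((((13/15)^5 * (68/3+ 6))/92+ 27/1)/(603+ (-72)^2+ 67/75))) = -102504422943000/1027188262489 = -99.79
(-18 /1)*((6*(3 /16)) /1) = -81 /4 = -20.25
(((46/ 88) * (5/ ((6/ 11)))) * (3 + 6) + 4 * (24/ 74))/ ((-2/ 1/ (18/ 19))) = -118341/ 5624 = -21.04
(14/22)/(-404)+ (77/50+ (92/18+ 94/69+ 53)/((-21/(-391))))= 23284089391/20997900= 1108.88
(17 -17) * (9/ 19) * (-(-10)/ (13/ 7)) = 0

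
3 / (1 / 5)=15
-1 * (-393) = 393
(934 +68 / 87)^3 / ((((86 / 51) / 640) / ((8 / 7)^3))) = 4367802344660008960 / 9438543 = 462762350572.54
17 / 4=4.25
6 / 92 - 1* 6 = -5.93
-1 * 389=-389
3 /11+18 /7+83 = 6610 /77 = 85.84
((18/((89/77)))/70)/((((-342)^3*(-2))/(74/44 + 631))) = 13919/7911444960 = 0.00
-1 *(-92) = 92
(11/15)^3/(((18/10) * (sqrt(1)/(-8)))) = -10648/6075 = -1.75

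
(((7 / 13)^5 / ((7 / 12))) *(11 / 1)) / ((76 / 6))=0.07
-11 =-11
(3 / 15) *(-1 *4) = -4 / 5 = -0.80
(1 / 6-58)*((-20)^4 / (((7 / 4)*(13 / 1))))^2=-2860588495.75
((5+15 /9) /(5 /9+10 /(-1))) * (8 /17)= -96 /289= -0.33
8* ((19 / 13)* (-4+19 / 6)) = -380 / 39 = -9.74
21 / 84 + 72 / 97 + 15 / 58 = 1.25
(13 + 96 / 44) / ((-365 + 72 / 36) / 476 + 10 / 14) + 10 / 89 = -7072258 / 22517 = -314.09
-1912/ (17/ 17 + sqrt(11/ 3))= 717 - 239 * sqrt(33)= -655.95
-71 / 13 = -5.46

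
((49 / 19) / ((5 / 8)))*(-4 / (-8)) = 2.06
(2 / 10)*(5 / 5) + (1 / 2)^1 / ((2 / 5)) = 29 / 20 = 1.45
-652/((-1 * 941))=0.69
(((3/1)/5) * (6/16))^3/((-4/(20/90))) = -81/128000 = -0.00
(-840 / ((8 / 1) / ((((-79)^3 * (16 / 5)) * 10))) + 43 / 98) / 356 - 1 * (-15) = 162348405283 / 34888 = 4653416.80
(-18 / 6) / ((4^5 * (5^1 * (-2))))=3 / 10240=0.00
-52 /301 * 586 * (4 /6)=-60944 /903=-67.49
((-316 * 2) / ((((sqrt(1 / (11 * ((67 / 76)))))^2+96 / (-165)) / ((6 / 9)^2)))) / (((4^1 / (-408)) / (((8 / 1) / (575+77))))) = -158366560 / 215649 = -734.37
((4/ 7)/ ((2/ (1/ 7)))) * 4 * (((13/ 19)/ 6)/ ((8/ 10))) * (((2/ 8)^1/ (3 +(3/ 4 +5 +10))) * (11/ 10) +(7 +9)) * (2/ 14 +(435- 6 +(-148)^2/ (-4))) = -1880.97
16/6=8/3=2.67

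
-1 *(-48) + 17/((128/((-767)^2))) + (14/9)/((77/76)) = 990718099/12672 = 78181.67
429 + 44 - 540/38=8717/19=458.79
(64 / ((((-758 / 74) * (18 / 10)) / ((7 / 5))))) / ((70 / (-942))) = 371776 / 5685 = 65.40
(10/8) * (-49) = -245/4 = -61.25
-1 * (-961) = 961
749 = 749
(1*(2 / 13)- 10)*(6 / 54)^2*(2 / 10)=-128 / 5265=-0.02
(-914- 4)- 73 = -991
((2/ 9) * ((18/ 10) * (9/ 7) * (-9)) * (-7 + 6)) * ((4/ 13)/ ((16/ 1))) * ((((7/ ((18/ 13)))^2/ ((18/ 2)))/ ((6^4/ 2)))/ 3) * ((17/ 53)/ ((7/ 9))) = 221/ 4121280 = 0.00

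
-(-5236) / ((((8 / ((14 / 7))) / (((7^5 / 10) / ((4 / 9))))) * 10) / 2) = 198003267 / 200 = 990016.34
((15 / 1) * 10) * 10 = 1500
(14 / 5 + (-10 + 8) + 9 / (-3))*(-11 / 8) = 3.02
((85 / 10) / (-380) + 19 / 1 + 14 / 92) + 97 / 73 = 26105957 / 1276040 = 20.46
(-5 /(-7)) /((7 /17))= 85 /49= 1.73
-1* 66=-66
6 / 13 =0.46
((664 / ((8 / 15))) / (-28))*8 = -2490 / 7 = -355.71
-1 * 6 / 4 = -3 / 2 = -1.50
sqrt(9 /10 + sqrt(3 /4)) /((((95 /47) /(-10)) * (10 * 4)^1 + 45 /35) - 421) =-329 * sqrt(50 * sqrt(3) + 90) /1407460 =-0.00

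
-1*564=-564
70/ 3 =23.33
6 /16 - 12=-93 /8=-11.62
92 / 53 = 1.74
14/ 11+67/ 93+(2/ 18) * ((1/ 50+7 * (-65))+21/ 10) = -48.33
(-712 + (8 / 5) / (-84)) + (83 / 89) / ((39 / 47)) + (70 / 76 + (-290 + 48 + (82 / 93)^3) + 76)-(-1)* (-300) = -1454716557621793 / 1237752595170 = -1175.29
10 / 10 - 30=-29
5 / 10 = 1 / 2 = 0.50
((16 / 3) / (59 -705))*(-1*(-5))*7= -280 / 969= -0.29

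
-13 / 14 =-0.93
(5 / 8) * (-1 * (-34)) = 85 / 4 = 21.25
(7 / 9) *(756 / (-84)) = -7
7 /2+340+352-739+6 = -75 /2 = -37.50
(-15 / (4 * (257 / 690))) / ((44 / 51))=-263925 / 22616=-11.67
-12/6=-2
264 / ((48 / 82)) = 451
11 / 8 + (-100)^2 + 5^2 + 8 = 80275 / 8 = 10034.38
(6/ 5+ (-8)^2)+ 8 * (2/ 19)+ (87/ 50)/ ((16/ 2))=503573/ 7600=66.26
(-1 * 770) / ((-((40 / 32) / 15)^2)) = 110880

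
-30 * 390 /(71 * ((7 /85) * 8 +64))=-82875 /32518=-2.55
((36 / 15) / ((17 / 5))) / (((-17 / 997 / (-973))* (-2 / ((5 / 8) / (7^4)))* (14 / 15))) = -31181175 / 5551112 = -5.62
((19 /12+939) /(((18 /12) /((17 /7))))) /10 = 191879 /1260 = 152.28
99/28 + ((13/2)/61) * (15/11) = 69159/18788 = 3.68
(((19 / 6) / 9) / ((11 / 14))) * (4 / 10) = 266 / 1485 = 0.18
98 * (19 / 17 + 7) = 13524 / 17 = 795.53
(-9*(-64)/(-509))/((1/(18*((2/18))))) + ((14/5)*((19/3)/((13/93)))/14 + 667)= 22292616/33085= 673.80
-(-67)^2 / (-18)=4489 / 18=249.39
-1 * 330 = -330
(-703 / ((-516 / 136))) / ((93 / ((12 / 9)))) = 2.66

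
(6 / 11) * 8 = 48 / 11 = 4.36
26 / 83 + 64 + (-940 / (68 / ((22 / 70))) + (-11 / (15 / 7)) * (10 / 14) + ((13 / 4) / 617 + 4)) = 4410232283 / 73129308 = 60.31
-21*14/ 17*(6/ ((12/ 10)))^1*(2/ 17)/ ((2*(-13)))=1470/ 3757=0.39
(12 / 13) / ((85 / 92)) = 1.00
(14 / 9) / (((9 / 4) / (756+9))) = 4760 / 9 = 528.89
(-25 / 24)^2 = 625 / 576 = 1.09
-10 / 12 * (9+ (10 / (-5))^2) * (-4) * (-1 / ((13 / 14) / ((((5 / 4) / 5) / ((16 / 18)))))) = -105 / 8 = -13.12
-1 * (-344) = 344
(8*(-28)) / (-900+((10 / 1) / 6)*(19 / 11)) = 7392 / 29605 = 0.25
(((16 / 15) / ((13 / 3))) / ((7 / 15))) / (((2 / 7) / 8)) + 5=257 / 13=19.77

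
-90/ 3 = -30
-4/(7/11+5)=-22/31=-0.71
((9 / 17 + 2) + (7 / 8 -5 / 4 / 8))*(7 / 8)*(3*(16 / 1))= 37107 / 272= 136.42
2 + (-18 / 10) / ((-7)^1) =79 / 35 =2.26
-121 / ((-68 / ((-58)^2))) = 101761 / 17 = 5985.94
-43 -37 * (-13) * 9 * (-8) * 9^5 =-2044985011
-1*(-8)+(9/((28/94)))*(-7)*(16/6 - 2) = -133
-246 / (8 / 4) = -123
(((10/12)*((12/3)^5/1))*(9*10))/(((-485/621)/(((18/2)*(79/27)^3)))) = -58060272640/2619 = -22168870.81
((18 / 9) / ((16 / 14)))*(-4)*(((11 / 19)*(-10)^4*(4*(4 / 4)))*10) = -30800000 / 19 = -1621052.63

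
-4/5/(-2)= 2/5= 0.40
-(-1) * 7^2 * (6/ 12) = 49/ 2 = 24.50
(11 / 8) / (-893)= -11 / 7144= -0.00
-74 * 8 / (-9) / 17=592 / 153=3.87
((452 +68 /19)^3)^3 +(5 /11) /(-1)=3000875065961537251979671363766087361 /3549564675569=845420591042053047160422.00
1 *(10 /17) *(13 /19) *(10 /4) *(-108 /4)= -8775 /323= -27.17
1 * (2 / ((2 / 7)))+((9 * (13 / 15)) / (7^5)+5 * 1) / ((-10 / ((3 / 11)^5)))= 473636171474 / 67669603925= 7.00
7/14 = 1/2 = 0.50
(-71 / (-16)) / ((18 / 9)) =71 / 32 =2.22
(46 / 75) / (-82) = -23 / 3075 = -0.01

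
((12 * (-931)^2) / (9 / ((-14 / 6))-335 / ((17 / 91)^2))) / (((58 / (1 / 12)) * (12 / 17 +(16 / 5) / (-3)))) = 447131663265 / 103661127328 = 4.31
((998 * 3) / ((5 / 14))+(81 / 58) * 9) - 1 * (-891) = 2693163 / 290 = 9286.77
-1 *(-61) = 61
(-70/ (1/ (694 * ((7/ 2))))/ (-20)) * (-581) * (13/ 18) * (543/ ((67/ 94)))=-1092500067113/ 402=-2717661858.49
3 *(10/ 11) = 30/ 11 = 2.73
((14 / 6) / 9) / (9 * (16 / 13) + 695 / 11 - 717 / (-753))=251251 / 72887742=0.00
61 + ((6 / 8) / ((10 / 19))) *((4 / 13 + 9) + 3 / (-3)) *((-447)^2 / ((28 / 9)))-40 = 2767630899 / 3640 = 760338.16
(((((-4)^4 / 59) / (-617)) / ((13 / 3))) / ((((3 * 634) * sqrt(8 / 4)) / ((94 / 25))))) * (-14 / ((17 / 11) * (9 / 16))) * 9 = 14823424 * sqrt(2) / 63757124275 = 0.00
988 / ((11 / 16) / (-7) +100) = 110656 / 11189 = 9.89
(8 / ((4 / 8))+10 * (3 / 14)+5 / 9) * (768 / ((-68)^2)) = 18848 / 6069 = 3.11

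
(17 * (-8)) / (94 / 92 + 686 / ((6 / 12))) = -0.10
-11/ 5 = -2.20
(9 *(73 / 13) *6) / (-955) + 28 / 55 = 26162 / 136565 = 0.19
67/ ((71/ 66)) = 4422/ 71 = 62.28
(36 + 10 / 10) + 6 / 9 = 113 / 3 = 37.67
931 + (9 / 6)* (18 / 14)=13061 / 14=932.93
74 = 74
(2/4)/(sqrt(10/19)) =sqrt(190)/20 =0.69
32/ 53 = 0.60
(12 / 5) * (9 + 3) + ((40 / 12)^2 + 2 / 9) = 602 / 15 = 40.13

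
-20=-20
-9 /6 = -1.50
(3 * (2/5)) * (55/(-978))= -0.07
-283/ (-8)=35.38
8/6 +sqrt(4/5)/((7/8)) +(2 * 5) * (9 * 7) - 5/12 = 16 * sqrt(5)/35 +7571/12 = 631.94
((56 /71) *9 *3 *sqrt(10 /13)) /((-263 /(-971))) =1468152 *sqrt(130) /242749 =68.96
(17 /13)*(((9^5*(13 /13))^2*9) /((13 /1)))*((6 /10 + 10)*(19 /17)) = 31600727026263 /845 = 37397310090.25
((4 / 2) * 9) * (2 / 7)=36 / 7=5.14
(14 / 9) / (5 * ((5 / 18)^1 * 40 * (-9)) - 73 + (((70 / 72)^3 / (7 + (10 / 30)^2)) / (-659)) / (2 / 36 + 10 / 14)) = -1832800256 / 675125365853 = -0.00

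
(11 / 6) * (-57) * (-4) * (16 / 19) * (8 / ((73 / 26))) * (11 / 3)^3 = 97450496 / 1971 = 49442.16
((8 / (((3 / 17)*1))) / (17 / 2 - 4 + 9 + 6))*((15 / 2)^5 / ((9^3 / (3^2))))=53125 / 78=681.09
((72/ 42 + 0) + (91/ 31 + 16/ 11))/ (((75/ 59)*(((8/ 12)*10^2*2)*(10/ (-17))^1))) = -14614713/ 238700000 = -0.06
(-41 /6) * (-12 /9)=82 /9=9.11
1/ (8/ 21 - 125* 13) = -0.00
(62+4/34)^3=1177583616/4913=239687.28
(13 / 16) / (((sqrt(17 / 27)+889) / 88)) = 3432429 / 42677300 - 429 *sqrt(51) / 42677300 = 0.08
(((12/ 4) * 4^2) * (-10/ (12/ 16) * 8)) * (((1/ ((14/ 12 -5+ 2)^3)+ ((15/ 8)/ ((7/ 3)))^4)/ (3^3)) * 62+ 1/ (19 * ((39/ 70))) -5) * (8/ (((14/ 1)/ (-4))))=-838173360957320/ 16576256697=-50564.69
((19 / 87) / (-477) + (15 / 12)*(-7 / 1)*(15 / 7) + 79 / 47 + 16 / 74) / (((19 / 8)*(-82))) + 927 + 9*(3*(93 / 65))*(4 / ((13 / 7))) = 47993009213132812 / 47504131262055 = 1010.29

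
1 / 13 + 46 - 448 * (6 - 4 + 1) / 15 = -2829 / 65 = -43.52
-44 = -44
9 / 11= 0.82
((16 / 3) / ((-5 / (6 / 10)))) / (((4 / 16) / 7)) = -448 / 25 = -17.92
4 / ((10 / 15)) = 6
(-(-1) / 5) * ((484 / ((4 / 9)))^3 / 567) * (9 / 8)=143496441 / 280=512487.29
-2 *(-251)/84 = 251/42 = 5.98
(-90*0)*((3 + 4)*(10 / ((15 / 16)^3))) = 0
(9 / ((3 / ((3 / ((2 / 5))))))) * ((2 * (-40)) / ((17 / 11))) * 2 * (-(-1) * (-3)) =118800 / 17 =6988.24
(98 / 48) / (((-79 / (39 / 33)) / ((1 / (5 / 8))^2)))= -5096 / 65175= -0.08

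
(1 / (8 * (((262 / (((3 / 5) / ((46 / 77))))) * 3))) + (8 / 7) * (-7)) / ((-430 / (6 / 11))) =11569689 / 1140119200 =0.01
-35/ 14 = -5/ 2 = -2.50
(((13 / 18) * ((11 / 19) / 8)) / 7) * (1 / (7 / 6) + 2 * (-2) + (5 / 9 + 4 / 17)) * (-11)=3962387 / 20511792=0.19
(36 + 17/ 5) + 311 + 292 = 3212/ 5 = 642.40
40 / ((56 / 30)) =150 / 7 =21.43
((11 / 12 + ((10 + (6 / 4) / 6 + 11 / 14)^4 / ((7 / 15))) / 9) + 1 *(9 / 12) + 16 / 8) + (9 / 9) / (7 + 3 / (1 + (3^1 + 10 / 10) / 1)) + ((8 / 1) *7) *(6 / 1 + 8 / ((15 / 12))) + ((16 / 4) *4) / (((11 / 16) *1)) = 57365998676633 / 13488625920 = 4252.92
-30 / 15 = -2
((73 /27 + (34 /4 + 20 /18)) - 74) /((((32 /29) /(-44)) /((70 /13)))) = 37190615 /2808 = 13244.52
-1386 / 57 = -462 / 19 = -24.32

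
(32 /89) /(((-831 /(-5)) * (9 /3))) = 160 /221877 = 0.00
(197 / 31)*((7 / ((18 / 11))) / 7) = 2167 / 558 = 3.88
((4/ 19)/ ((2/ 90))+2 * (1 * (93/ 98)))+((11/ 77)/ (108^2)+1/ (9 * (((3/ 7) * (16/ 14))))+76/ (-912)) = 125045395/ 10859184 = 11.52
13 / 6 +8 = 61 / 6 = 10.17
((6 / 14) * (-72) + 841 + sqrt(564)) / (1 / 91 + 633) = 91 * sqrt(141) / 28802 + 73723 / 57604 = 1.32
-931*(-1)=931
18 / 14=1.29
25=25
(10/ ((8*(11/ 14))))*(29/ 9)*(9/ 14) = 145/ 44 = 3.30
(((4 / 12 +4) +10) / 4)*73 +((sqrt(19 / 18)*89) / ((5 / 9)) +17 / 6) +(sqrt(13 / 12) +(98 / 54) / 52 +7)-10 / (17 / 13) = sqrt(39) / 6 +267*sqrt(38) / 10 +3148243 / 11934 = 429.44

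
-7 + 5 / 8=-51 / 8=-6.38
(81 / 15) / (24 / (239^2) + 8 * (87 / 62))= 15936759 / 33131420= 0.48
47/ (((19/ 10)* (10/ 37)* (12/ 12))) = 1739/ 19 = 91.53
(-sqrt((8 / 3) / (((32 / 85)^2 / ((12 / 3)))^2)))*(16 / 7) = -7225*sqrt(6) / 168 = -105.34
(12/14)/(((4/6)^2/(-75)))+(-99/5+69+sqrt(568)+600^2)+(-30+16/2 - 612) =2 * sqrt(142)+25148939/70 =359294.39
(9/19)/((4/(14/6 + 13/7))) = 66/133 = 0.50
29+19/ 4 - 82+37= -45/ 4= -11.25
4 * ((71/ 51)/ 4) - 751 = -38230/ 51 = -749.61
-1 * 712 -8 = -720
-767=-767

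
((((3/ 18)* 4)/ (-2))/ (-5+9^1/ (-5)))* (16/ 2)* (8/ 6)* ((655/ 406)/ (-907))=-26200/ 28170513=-0.00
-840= -840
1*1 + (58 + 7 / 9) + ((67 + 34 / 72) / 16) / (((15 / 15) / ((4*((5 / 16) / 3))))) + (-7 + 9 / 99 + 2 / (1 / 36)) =9627611 / 76032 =126.63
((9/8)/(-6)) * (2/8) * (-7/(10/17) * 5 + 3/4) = 705/256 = 2.75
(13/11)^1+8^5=360461/11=32769.18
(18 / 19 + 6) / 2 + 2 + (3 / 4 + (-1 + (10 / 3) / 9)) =11479 / 2052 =5.59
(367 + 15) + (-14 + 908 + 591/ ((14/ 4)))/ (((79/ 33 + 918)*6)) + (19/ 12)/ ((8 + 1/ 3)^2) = 382.22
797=797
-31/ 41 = -0.76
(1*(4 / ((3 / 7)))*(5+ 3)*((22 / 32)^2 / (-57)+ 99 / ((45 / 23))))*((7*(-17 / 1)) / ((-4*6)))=3074745443 / 164160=18730.17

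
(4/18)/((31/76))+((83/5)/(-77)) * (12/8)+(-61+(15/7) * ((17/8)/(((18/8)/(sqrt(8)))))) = -13057061/214830+85 * sqrt(2)/21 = -55.05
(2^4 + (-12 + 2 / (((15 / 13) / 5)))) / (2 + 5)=38 / 21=1.81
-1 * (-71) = 71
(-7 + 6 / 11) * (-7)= 497 / 11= 45.18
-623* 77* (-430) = 20627530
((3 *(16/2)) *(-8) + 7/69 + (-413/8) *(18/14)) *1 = -142567/552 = -258.27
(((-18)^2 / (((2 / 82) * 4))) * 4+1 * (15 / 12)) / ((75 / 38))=1009679 / 150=6731.19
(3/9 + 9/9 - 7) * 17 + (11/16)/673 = -3111919/32304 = -96.33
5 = 5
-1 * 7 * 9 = -63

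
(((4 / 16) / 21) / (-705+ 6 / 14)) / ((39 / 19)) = -19 / 2308176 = -0.00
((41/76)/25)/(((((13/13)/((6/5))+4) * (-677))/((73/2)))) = -8979/37302700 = -0.00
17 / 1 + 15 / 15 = 18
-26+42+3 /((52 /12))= 217 /13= 16.69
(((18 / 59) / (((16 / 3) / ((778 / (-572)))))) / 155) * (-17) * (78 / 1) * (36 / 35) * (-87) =-419416299 / 7041650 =-59.56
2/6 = 1/3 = 0.33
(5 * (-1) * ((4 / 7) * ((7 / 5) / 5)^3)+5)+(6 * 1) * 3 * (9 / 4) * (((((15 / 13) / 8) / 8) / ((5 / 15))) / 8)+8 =549581473 / 41600000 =13.21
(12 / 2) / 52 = 3 / 26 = 0.12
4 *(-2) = -8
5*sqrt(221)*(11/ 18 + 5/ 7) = 835*sqrt(221)/ 126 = 98.52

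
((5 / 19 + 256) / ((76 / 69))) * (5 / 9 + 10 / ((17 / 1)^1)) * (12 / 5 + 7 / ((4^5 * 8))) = 128481378585 / 201097216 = 638.90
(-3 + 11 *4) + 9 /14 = 583 /14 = 41.64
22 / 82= 11 / 41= 0.27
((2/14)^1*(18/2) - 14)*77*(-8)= 7832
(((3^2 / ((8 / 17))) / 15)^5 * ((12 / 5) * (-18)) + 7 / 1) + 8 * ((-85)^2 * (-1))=-3708067681777 / 64000000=-57938.56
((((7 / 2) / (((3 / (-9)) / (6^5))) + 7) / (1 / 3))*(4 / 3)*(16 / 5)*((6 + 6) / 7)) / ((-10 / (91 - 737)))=-2893170432 / 25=-115726817.28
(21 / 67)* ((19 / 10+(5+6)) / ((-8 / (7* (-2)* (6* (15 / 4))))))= 170667 / 1072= 159.20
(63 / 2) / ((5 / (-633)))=-39879 / 10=-3987.90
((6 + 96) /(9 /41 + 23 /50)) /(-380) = -10455 /26467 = -0.40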